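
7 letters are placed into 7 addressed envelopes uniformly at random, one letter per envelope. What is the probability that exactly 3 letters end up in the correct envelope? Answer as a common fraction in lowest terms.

Choose which 3 of the 7 are fixed: C(7,3) = 35 ways.
The remaining 4 must have no fixed point: D(4) = 9.
P = 35·9/5040 = 1/16.

1/16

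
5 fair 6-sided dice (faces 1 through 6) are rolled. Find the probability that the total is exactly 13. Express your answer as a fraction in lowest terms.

35/648

There are 6^5 = 7776 equally likely outcomes.
The number of ordered 5-tuples from {1,…,6} summing to 13 is 420.
P(sum = 13) = 420/7776 = 35/648.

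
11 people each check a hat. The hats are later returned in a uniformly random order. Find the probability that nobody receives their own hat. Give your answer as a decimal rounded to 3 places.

This is the derangement probability: permutations of 11 with no fixed point.
D(11) = 11! · (1 − 1/1! + 1/2! − ··· + (−1)^11/11!) = 14684570.
P = 14684570/39916800 = 1468457/3991680 ≈ 0.368.

0.368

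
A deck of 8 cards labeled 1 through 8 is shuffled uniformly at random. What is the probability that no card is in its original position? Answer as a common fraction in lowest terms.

2119/5760

This is the derangement probability: permutations of 8 with no fixed point.
D(8) = 8! · (1 − 1/1! + 1/2! − ··· + (−1)^8/8!) = 14833.
P = 14833/40320 = 2119/5760.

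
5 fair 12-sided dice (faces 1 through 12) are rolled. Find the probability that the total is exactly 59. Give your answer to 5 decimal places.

0.00002

There are 12^5 = 248832 equally likely outcomes.
The number of ordered 5-tuples from {1,…,12} summing to 59 is 5.
P(sum = 59) = 5/248832 ≈ 0.00002.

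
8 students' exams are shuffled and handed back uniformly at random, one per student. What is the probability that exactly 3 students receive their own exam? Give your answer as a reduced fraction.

Choose which 3 of the 8 are fixed: C(8,3) = 56 ways.
The remaining 5 must have no fixed point: D(5) = 44.
P = 56·44/40320 = 11/180.

11/180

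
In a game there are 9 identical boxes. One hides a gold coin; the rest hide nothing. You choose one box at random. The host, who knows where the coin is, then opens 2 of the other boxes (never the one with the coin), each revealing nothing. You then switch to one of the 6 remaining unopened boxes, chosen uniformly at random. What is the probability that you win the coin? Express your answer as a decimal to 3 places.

0.148

Your original box holds the coin with probability 1/9, so the other 8 collectively hold it with probability 8/9.
The host can always find 2 empty boxes to open, so the reveals don't change that 8/9; it is now spread over the 6 remaining unopened boxes.
P(win by switching) = (8/9) · (1/6) = 4/27 ≈ 0.148.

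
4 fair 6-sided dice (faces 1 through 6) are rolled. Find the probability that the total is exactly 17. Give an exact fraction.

There are 6^4 = 1296 equally likely outcomes.
The number of ordered 4-tuples from {1,…,6} summing to 17 is 104.
P(sum = 17) = 104/1296 = 13/162.

13/162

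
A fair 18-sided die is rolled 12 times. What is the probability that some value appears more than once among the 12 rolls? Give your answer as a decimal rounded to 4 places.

0.9923

P(all 12 different) = 18/18 · 17/18 · ··· · 7/18 ≈ 0.0077.
P(at least two equal) = 1 − 0.0077 = 0.9923.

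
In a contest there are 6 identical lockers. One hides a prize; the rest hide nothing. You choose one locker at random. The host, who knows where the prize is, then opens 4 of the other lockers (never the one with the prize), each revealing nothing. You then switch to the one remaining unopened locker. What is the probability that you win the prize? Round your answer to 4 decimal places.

Your original locker holds the prize with probability 1/6, so the other 5 collectively hold it with probability 5/6.
The host can always find 4 empty lockers to open, so the reveals don't change that 5/6; it is now spread over the 1 remaining unopened locker.
P(win by switching) = (5/6) · (1/1) = 5/6 ≈ 0.8333.

0.8333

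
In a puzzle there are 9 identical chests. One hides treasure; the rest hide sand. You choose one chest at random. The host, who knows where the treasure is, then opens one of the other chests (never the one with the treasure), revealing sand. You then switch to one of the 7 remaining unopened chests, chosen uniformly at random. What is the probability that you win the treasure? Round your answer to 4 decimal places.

0.1270

Your original chest holds the treasure with probability 1/9, so the other 8 collectively hold it with probability 8/9.
The host can always find an empty chest to open, so this doesn't change that 8/9; it is now spread over the 7 remaining unopened chests.
P(win by switching) = (8/9) · (1/7) = 8/63 ≈ 0.1270.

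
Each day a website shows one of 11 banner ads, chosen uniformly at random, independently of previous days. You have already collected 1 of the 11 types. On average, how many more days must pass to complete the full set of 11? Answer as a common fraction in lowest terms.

81191/2520

Starting from 1 distinct type, each trial gives a new one with probability (11−i)/11 when i types are held, so the wait for the next new type is 11/(11−i).
E = 11/10 + 11/9 + 11/8 + 11/7 + 11/6 + 11/5 + 11/4 + 11/3 + 11/2 + 11/1 = 81191/2520.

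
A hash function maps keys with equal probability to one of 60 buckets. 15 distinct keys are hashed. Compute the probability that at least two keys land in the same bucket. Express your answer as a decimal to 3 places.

It's easier to compute the probability that all 15 are distinct.
P(all distinct) = 60/60 · 59/60 · ··· · 46/60 ≈ 0.148.
So the probability of at least one match is 1 − 0.148 = 0.852.

0.852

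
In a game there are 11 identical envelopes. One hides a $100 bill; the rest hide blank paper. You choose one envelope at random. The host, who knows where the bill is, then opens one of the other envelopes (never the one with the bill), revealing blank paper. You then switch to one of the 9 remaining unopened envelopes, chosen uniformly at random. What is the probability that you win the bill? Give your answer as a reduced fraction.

Your original envelope holds the bill with probability 1/11, so the other 10 collectively hold it with probability 10/11.
The host can always find an empty envelope to open, so this doesn't change that 10/11; it is now spread over the 9 remaining unopened envelopes.
P(win by switching) = (10/11) · (1/9) = 10/99.

10/99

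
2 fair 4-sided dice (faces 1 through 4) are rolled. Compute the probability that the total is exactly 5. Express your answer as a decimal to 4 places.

There are 4^2 = 16 equally likely outcomes.
The number of ordered 2-tuples from {1,…,4} summing to 5 is 4.
P(sum = 5) = 4/16 = 1/4 ≈ 0.2500.

0.2500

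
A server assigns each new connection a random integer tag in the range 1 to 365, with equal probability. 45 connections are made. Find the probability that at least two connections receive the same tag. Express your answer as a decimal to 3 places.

It's easier to compute the probability that all 45 are distinct.
P(all distinct) = 365/365 · 364/365 · ··· · 321/365 ≈ 0.059.
So the probability of at least one match is 1 − 0.059 = 0.941.

0.941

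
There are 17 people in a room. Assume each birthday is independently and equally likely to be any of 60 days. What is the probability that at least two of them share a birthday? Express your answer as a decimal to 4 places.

0.9186

It's easier to compute the probability that all 17 are distinct.
P(all distinct) = 60/60 · 59/60 · ··· · 44/60 ≈ 0.0814.
So the probability of at least one match is 1 − 0.0814 = 0.9186.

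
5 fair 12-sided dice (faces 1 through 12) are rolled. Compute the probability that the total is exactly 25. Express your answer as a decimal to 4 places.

0.0328

There are 12^5 = 248832 equally likely outcomes.
The number of ordered 5-tuples from {1,…,12} summing to 25 is 8151.
P(sum = 25) = 8151/248832 = 2717/82944 ≈ 0.0328.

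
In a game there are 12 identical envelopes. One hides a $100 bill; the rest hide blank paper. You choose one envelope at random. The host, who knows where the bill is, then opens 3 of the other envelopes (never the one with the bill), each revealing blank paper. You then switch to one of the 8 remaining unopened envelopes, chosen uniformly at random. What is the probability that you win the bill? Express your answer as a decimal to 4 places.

0.1146

Your original envelope holds the bill with probability 1/12, so the other 11 collectively hold it with probability 11/12.
The host can always find 3 empty envelopes to open, so the reveals don't change that 11/12; it is now spread over the 8 remaining unopened envelopes.
P(win by switching) = (11/12) · (1/8) = 11/96 ≈ 0.1146.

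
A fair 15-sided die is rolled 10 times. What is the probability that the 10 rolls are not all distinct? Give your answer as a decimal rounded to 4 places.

0.9811

P(all 10 different) = 15/15 · 14/15 · ··· · 6/15 ≈ 0.0189.
P(at least two equal) = 1 − 0.0189 = 0.9811.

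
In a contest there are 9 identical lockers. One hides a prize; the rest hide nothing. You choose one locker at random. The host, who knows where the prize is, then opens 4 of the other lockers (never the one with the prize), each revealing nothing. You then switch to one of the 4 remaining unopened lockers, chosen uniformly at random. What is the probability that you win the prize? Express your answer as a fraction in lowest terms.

2/9

Your original locker holds the prize with probability 1/9, so the other 8 collectively hold it with probability 8/9.
The host can always find 4 empty lockers to open, so the reveals don't change that 8/9; it is now spread over the 4 remaining unopened lockers.
P(win by switching) = (8/9) · (1/4) = 2/9.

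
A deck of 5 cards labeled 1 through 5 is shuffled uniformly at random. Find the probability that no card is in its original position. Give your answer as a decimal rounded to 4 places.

0.3667

This is the derangement probability: permutations of 5 with no fixed point.
D(5) = 5! · (1 − 1/1! + 1/2! − ··· + (−1)^5/5!) = 44.
P = 44/120 = 11/30 ≈ 0.3667.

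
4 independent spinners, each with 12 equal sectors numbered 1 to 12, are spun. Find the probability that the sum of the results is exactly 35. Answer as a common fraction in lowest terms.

There are 12^4 = 20736 equally likely outcomes.
The number of ordered 4-tuples from {1,…,12} summing to 35 is 544.
P(sum = 35) = 544/20736 = 17/648.

17/648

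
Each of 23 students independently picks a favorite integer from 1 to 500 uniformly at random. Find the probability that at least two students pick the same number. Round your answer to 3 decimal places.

It's easier to compute the probability that all 23 are distinct.
P(all distinct) = 500/500 · 499/500 · ··· · 478/500 ≈ 0.598.
So the probability of at least one match is 1 − 0.598 = 0.402.

0.402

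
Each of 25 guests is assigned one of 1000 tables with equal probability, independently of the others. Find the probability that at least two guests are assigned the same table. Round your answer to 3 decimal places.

It's easier to compute the probability that all 25 are distinct.
P(all distinct) = 1000/1000 · 999/1000 · ··· · 976/1000 ≈ 0.739.
So the probability of at least one match is 1 − 0.739 = 0.261.

0.261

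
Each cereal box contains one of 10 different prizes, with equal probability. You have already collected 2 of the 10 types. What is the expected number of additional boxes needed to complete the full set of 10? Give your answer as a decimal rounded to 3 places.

Starting from 2 distinct types, each trial gives a new one with probability (10−i)/10 when i types are held, so the wait for the next new type is 10/(10−i).
E = 10/8 + 10/7 + 10/6 + 10/5 + 10/4 + 10/3 + 10/2 + 10/1 = 761/28 ≈ 27.179.

27.179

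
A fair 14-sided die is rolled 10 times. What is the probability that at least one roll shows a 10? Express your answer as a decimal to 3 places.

P(no roll shows a 10) = (13/14)^10 ≈ 0.477.
P(at least one) = 1 − 0.477 = 0.523.

0.523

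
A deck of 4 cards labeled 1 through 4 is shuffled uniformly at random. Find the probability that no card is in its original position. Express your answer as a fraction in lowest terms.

3/8

This is the derangement probability: permutations of 4 with no fixed point.
D(4) = 4! · (1 − 1/1! + 1/2! − ··· + (−1)^4/4!) = 9.
P = 9/24 = 3/8.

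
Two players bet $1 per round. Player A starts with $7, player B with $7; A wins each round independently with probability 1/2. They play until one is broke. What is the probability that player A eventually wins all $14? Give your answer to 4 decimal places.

With a fair step, P(i) = ½P(i−1) + ½P(i+1) with P(0)=0, P(14)=1 has the linear solution P(i) = i/14.
P(7) = 7/14 = 1/2 ≈ 0.5000.

0.5000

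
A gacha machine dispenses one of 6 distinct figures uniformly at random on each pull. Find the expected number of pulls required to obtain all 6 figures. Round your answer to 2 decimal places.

14.70

After i distinct types are collected, each trial gives a new one with probability (6−i)/6, so the expected wait for the next new type is 6/(6−i).
E = 6/6 + 6/5 + 6/4 + 6/3 + 6/2 + 6/1 = 147/10 ≈ 14.70.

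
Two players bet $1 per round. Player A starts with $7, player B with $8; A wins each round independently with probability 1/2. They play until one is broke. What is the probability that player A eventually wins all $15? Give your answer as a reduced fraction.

7/15

With a fair step, P(i) = ½P(i−1) + ½P(i+1) with P(0)=0, P(15)=1 has the linear solution P(i) = i/15.
P(7) = 7/15.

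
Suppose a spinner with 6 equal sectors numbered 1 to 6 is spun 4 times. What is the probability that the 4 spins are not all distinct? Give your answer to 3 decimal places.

P(all 4 different) = 6/6 · 5/6 · ··· · 3/6 ≈ 0.278.
P(at least two equal) = 1 − 0.278 = 0.722.

0.722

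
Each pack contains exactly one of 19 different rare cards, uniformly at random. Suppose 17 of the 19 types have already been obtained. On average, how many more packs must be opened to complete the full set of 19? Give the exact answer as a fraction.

57/2

Starting from 17 distinct types, each trial gives a new one with probability (19−i)/19 when i types are held, so the wait for the next new type is 19/(19−i).
E = 19/2 + 19/1 = 57/2.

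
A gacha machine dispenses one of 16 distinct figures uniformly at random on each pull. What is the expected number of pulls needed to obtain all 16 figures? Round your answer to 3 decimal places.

54.092

After i distinct types are collected, each trial gives a new one with probability (16−i)/16, so the expected wait for the next new type is 16/(16−i).
E = 16/16 + 16/15 + 16/14 + 16/13 + 16/12 + 16/11 + 16/10 + 16/9 + 16/8 + 16/7 + 16/6 + 16/5 + 16/4 + 16/3 + 16/2 + 16/1 = 2436559/45045 ≈ 54.092.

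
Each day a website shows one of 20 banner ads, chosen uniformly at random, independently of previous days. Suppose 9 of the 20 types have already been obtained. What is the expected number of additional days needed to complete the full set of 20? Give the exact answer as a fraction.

Starting from 9 distinct types, each trial gives a new one with probability (20−i)/20 when i types are held, so the wait for the next new type is 20/(20−i).
E = 20/11 + 20/10 + 20/9 + 20/8 + 20/7 + 20/6 + 20/5 + 20/4 + 20/3 + 20/2 + 20/1 = 83711/1386.

83711/1386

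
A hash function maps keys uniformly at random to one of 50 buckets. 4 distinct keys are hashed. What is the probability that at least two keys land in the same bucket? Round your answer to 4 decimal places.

It's easier to compute the probability that all 4 are distinct.
P(all distinct) = 50/50 · 49/50 · ··· · 47/50 ≈ 0.8844.
So the probability of at least one match is 1 − 0.8844 = 0.1156.

0.1156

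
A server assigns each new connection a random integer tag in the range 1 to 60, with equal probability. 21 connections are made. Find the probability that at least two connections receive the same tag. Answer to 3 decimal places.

It's easier to compute the probability that all 21 are distinct.
P(all distinct) = 60/60 · 59/60 · ··· · 40/60 ≈ 0.019.
So the probability of at least one match is 1 − 0.019 = 0.981.

0.981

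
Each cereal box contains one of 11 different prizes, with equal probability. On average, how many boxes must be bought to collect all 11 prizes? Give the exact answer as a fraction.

83711/2520

After i distinct types are collected, each trial gives a new one with probability (11−i)/11, so the expected wait for the next new type is 11/(11−i).
E = 11/11 + 11/10 + 11/9 + 11/8 + 11/7 + 11/6 + 11/5 + 11/4 + 11/3 + 11/2 + 11/1 = 83711/2520.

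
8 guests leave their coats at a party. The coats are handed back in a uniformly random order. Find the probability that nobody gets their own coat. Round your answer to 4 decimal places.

This is the derangement probability: permutations of 8 with no fixed point.
D(8) = 8! · (1 − 1/1! + 1/2! − ··· + (−1)^8/8!) = 14833.
P = 14833/40320 = 2119/5760 ≈ 0.3679.

0.3679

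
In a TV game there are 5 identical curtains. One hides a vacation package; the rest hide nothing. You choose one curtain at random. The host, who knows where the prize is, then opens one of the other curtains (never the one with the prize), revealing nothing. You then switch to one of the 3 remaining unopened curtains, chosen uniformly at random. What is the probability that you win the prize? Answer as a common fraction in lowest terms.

Your original curtain holds the prize with probability 1/5, so the other 4 collectively hold it with probability 4/5.
The host can always find an empty curtain to open, so this doesn't change that 4/5; it is now spread over the 3 remaining unopened curtains.
P(win by switching) = (4/5) · (1/3) = 4/15.

4/15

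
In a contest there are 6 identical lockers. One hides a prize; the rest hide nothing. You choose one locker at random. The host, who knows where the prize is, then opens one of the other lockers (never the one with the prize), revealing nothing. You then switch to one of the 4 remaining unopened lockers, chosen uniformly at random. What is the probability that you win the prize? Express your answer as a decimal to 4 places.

0.2083

Your original locker holds the prize with probability 1/6, so the other 5 collectively hold it with probability 5/6.
The host can always find an empty locker to open, so this doesn't change that 5/6; it is now spread over the 4 remaining unopened lockers.
P(win by switching) = (5/6) · (1/4) = 5/24 ≈ 0.2083.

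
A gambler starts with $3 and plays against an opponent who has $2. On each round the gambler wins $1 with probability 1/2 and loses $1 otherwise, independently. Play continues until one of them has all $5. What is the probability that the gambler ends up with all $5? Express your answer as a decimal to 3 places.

0.600

With a fair step, P(i) = ½P(i−1) + ½P(i+1) with P(0)=0, P(5)=1 has the linear solution P(i) = i/5.
P(3) = 3/5 ≈ 0.600.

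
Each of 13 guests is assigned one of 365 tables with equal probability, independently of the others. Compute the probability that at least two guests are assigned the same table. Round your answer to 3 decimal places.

It's easier to compute the probability that all 13 are distinct.
P(all distinct) = 365/365 · 364/365 · ··· · 353/365 ≈ 0.806.
So the probability of at least one match is 1 − 0.806 = 0.194.

0.194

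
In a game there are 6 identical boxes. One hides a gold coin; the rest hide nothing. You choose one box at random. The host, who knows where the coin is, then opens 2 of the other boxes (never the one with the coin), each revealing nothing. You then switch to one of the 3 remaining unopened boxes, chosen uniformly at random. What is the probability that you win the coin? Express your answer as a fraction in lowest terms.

5/18

Your original box holds the coin with probability 1/6, so the other 5 collectively hold it with probability 5/6.
The host can always find 2 empty boxes to open, so the reveals don't change that 5/6; it is now spread over the 3 remaining unopened boxes.
P(win by switching) = (5/6) · (1/3) = 5/18.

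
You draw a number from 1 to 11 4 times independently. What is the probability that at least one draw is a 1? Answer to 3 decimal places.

P(no draw is a 1) = (10/11)^4 ≈ 0.683.
P(at least one) = 1 − 0.683 = 0.317.

0.317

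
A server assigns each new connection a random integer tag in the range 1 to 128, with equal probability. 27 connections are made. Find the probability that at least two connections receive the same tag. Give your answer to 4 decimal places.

It's easier to compute the probability that all 27 are distinct.
P(all distinct) = 128/128 · 127/128 · ··· · 102/128 ≈ 0.0521.
So the probability of at least one match is 1 − 0.0521 = 0.9479.

0.9479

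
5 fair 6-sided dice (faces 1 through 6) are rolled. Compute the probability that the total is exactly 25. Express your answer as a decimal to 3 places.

0.016

There are 6^5 = 7776 equally likely outcomes.
The number of ordered 5-tuples from {1,…,6} summing to 25 is 126.
P(sum = 25) = 126/7776 = 7/432 ≈ 0.016.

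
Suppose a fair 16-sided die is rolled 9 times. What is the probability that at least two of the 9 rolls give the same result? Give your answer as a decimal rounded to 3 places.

0.940

P(all 9 different) = 16/16 · 15/16 · ··· · 8/16 ≈ 0.060.
P(at least two equal) = 1 − 0.060 = 0.940.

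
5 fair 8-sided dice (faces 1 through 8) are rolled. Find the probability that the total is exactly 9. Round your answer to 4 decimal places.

There are 8^5 = 32768 equally likely outcomes.
The number of ordered 5-tuples from {1,…,8} summing to 9 is 70.
P(sum = 9) = 70/32768 = 35/16384 ≈ 0.0021.

0.0021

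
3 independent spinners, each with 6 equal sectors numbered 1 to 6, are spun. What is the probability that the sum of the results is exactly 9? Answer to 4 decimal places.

0.1157

There are 6^3 = 216 equally likely outcomes.
The number of ordered 3-tuples from {1,…,6} summing to 9 is 25.
P(sum = 9) = 25/216 ≈ 0.1157.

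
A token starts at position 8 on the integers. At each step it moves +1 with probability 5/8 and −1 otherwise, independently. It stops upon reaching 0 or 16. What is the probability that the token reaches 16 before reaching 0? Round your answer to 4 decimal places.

Let r = q/p = (3/8)/(5/8) = 3/5. The recurrence P(i) = p·P(i+1) + q·P(i−1) with P(0)=0, P(16)=1 gives P(i) = (1 − r^i)/(1 − r^16).
P(8) = (1 − (3/5)^8) / (1 − (3/5)^16) = 390625/397186 ≈ 0.9835.

0.9835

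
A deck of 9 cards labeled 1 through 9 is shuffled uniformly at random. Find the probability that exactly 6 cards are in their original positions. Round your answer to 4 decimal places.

Choose which 6 of the 9 are fixed: C(9,6) = 84 ways.
The remaining 3 must have no fixed point: D(3) = 2.
P = 84·2/362880 = 1/2160 ≈ 0.0005.

0.0005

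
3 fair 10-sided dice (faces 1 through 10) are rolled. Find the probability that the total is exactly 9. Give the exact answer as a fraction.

7/250

There are 10^3 = 1000 equally likely outcomes.
The number of ordered 3-tuples from {1,…,10} summing to 9 is 28.
P(sum = 9) = 28/1000 = 7/250.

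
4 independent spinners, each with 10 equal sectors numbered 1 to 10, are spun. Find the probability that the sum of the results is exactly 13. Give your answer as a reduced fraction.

There are 10^4 = 10000 equally likely outcomes.
The number of ordered 4-tuples from {1,…,10} summing to 13 is 220.
P(sum = 13) = 220/10000 = 11/500.

11/500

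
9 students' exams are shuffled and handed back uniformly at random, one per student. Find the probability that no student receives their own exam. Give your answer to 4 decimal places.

0.3679

This is the derangement probability: permutations of 9 with no fixed point.
D(9) = 9! · (1 − 1/1! + 1/2! − ··· + (−1)^9/9!) = 133496.
P = 133496/362880 = 16687/45360 ≈ 0.3679.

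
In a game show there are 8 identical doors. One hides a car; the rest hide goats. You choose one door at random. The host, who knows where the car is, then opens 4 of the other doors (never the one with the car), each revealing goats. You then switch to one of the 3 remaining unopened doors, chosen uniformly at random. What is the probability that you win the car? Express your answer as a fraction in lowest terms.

Your original door holds the car with probability 1/8, so the other 7 collectively hold it with probability 7/8.
The host can always find 4 empty doors to open, so the reveals don't change that 7/8; it is now spread over the 3 remaining unopened doors.
P(win by switching) = (7/8) · (1/3) = 7/24.

7/24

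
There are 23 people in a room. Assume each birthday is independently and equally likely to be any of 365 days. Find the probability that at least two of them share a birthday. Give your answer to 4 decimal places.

0.5073

It's easier to compute the probability that all 23 are distinct.
P(all distinct) = 365/365 · 364/365 · ··· · 343/365 ≈ 0.4927.
So the probability of at least one match is 1 − 0.4927 = 0.5073.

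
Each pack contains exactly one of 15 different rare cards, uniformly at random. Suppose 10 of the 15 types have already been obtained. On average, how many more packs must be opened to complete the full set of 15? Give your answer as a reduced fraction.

137/4

Starting from 10 distinct types, each trial gives a new one with probability (15−i)/15 when i types are held, so the wait for the next new type is 15/(15−i).
E = 15/5 + 15/4 + 15/3 + 15/2 + 15/1 = 137/4.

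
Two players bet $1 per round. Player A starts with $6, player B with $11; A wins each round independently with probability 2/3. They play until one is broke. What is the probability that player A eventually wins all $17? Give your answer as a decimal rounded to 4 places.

0.9844

Let r = q/p = (1/3)/(2/3) = 1/2. The recurrence P(i) = p·P(i+1) + q·P(i−1) with P(0)=0, P(17)=1 gives P(i) = (1 − r^i)/(1 − r^17).
P(6) = (1 − (1/2)^6) / (1 − (1/2)^17) = 129024/131071 ≈ 0.9844.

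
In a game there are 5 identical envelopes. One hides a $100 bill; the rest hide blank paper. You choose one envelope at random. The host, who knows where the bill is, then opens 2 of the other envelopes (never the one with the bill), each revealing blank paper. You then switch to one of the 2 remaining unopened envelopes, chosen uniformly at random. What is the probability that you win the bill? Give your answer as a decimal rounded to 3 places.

Your original envelope holds the bill with probability 1/5, so the other 4 collectively hold it with probability 4/5.
The host can always find 2 empty envelopes to open, so the reveals don't change that 4/5; it is now spread over the 2 remaining unopened envelopes.
P(win by switching) = (4/5) · (1/2) = 2/5 ≈ 0.400.

0.400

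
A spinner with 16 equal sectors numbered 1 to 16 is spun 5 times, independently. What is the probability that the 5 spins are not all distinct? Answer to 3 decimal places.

0.500

P(all 5 different) = 16/16 · 15/16 · ··· · 12/16 ≈ 0.500.
P(at least two equal) = 1 − 0.500 = 0.500.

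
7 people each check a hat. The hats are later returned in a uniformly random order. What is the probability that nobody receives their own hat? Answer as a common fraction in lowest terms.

This is the derangement probability: permutations of 7 with no fixed point.
D(7) = 7! · (1 − 1/1! + 1/2! − ··· + (−1)^7/7!) = 1854.
P = 1854/5040 = 103/280.

103/280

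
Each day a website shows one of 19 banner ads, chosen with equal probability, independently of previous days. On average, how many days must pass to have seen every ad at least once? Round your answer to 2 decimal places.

67.41

After i distinct types are collected, each trial gives a new one with probability (19−i)/19, so the expected wait for the next new type is 19/(19−i).
E = 19/19 + 19/18 + 19/17 + 19/16 + 19/15 + 19/14 + 19/13 + 19/12 + 19/11 + 19/10 + 19/9 + 19/8 + 19/7 + 19/6 + 19/5 + 19/4 + 19/3 + 19/2 + 19/1 = 275295799/4084080 ≈ 67.41.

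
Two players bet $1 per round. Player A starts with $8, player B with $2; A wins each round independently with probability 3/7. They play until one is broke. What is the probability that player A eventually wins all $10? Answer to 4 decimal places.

0.5364

Let r = q/p = (4/7)/(3/7) = 4/3. The recurrence P(i) = p·P(i+1) + q·P(i−1) with P(0)=0, P(10)=1 gives P(i) = (1 − r^i)/(1 − r^10).
P(8) = (1 − (4/3)^8) / (1 − (4/3)^10) = 75825/141361 ≈ 0.5364.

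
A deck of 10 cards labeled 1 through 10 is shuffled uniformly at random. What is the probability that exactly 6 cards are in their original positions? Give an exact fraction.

1/1920

Choose which 6 of the 10 are fixed: C(10,6) = 210 ways.
The remaining 4 must have no fixed point: D(4) = 9.
P = 210·9/3628800 = 1/1920.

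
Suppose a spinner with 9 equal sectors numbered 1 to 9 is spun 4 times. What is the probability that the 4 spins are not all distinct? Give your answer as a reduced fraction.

P(all 4 different) = 9/9 · 8/9 · ··· · 6/9 = 112/243.
P(at least two equal) = 1 − 112/243 = 131/243.

131/243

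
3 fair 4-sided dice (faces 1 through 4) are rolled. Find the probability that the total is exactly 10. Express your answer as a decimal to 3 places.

There are 4^3 = 64 equally likely outcomes.
The number of ordered 3-tuples from {1,…,4} summing to 10 is 6.
P(sum = 10) = 6/64 = 3/32 ≈ 0.094.

0.094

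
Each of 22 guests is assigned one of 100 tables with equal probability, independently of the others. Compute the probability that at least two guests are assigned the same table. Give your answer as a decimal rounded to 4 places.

0.9176

It's easier to compute the probability that all 22 are distinct.
P(all distinct) = 100/100 · 99/100 · ··· · 79/100 ≈ 0.0824.
So the probability of at least one match is 1 − 0.0824 = 0.9176.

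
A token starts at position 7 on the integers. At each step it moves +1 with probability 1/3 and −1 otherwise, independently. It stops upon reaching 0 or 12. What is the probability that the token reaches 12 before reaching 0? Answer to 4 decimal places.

0.0310

Let r = q/p = (2/3)/(1/3) = 2. The recurrence P(i) = p·P(i+1) + q·P(i−1) with P(0)=0, P(12)=1 gives P(i) = (1 − r^i)/(1 − r^12).
P(7) = (1 − (2)^7) / (1 − (2)^12) = 127/4095 ≈ 0.0310.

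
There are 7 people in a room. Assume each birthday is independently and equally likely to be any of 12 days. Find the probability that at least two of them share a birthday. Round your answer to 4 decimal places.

0.8886

It's easier to compute the probability that all 7 are distinct.
P(all distinct) = 12/12 · 11/12 · ··· · 6/12 ≈ 0.1114.
So the probability of at least one match is 1 − 0.1114 = 0.8886.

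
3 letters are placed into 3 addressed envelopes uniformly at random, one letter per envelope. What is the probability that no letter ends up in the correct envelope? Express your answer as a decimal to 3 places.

This is the derangement probability: permutations of 3 with no fixed point.
D(3) = 3! · (1 − 1/1! + 1/2! − ··· + (−1)^3/3!) = 2.
P = 2/6 = 1/3 ≈ 0.333.

0.333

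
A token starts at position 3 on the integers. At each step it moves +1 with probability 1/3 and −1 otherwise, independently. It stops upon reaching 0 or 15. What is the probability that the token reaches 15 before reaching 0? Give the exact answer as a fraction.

1/4681

Let r = q/p = (2/3)/(1/3) = 2. The recurrence P(i) = p·P(i+1) + q·P(i−1) with P(0)=0, P(15)=1 gives P(i) = (1 − r^i)/(1 − r^15).
P(3) = (1 − (2)^3) / (1 − (2)^15) = 1/4681.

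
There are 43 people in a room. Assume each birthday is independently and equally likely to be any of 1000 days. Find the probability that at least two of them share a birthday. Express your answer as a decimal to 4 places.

It's easier to compute the probability that all 43 are distinct.
P(all distinct) = 1000/1000 · 999/1000 · ··· · 958/1000 ≈ 0.4001.
So the probability of at least one match is 1 − 0.4001 = 0.5999.

0.5999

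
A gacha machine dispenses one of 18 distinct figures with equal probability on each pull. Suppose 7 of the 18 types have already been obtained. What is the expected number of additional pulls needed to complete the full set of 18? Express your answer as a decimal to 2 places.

54.36

Starting from 7 distinct types, each trial gives a new one with probability (18−i)/18 when i types are held, so the wait for the next new type is 18/(18−i).
E = 18/11 + 18/10 + 18/9 + 18/8 + 18/7 + 18/6 + 18/5 + 18/4 + 18/3 + 18/2 + 18/1 = 83711/1540 ≈ 54.36.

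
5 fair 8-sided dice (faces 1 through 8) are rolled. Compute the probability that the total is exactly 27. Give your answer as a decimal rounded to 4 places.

There are 8^5 = 32768 equally likely outcomes.
The number of ordered 5-tuples from {1,…,8} summing to 27 is 1750.
P(sum = 27) = 1750/32768 = 875/16384 ≈ 0.0534.

0.0534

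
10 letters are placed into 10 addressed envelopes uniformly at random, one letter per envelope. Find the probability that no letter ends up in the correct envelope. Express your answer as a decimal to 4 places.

0.3679

This is the derangement probability: permutations of 10 with no fixed point.
D(10) = 10! · (1 − 1/1! + 1/2! − ··· + (−1)^10/10!) = 1334961.
P = 1334961/3628800 = 16481/44800 ≈ 0.3679.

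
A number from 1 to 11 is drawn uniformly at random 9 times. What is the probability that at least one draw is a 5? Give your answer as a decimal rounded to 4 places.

0.5759

P(no draw is a 5) = (10/11)^9 ≈ 0.4241.
P(at least one) = 1 − 0.4241 = 0.5759.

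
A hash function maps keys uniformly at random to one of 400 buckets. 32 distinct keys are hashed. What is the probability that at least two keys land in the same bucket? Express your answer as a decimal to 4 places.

0.7203

It's easier to compute the probability that all 32 are distinct.
P(all distinct) = 400/400 · 399/400 · ··· · 369/400 ≈ 0.2797.
So the probability of at least one match is 1 − 0.2797 = 0.7203.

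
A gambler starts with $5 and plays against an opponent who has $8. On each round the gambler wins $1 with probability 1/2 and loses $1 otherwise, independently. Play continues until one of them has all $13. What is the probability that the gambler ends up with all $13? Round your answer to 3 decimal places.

With a fair step, P(i) = ½P(i−1) + ½P(i+1) with P(0)=0, P(13)=1 has the linear solution P(i) = i/13.
P(5) = 5/13 ≈ 0.385.

0.385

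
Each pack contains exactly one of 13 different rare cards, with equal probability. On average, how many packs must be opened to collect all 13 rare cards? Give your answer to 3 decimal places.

After i distinct types are collected, each trial gives a new one with probability (13−i)/13, so the expected wait for the next new type is 13/(13−i).
E = 13/13 + 13/12 + 13/11 + 13/10 + 13/9 + 13/8 + 13/7 + 13/6 + 13/5 + 13/4 + 13/3 + 13/2 + 13/1 = 1145993/27720 ≈ 41.342.

41.342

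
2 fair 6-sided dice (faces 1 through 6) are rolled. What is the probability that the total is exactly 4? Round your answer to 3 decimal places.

There are 6^2 = 36 equally likely outcomes.
The number of ordered 2-tuples from {1,…,6} summing to 4 is 3.
P(sum = 4) = 3/36 = 1/12 ≈ 0.083.

0.083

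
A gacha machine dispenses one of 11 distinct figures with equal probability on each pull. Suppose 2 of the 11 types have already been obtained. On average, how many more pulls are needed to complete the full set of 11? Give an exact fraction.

Starting from 2 distinct types, each trial gives a new one with probability (11−i)/11 when i types are held, so the wait for the next new type is 11/(11−i).
E = 11/9 + 11/8 + 11/7 + 11/6 + 11/5 + 11/4 + 11/3 + 11/2 + 11/1 = 78419/2520.

78419/2520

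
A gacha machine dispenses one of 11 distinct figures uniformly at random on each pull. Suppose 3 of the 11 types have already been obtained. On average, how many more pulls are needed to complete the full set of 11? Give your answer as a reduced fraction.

Starting from 3 distinct types, each trial gives a new one with probability (11−i)/11 when i types are held, so the wait for the next new type is 11/(11−i).
E = 11/8 + 11/7 + 11/6 + 11/5 + 11/4 + 11/3 + 11/2 + 11/1 = 8371/280.

8371/280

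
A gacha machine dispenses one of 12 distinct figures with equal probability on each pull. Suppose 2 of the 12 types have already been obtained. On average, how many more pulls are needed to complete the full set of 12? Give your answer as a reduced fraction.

7381/210

Starting from 2 distinct types, each trial gives a new one with probability (12−i)/12 when i types are held, so the wait for the next new type is 12/(12−i).
E = 12/10 + 12/9 + 12/8 + 12/7 + 12/6 + 12/5 + 12/4 + 12/3 + 12/2 + 12/1 = 7381/210.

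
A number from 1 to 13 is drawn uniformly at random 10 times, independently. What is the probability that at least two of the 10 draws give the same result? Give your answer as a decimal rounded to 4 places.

P(all 10 different) = 13/13 · 12/13 · ··· · 4/13 ≈ 0.0075.
P(at least two equal) = 1 − 0.0075 = 0.9925.

0.9925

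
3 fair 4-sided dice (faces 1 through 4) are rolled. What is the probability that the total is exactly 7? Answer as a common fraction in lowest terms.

3/16

There are 4^3 = 64 equally likely outcomes.
The number of ordered 3-tuples from {1,…,4} summing to 7 is 12.
P(sum = 7) = 12/64 = 3/16.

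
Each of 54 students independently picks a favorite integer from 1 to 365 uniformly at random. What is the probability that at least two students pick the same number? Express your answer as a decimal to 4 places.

0.9839

It's easier to compute the probability that all 54 are distinct.
P(all distinct) = 365/365 · 364/365 · ··· · 312/365 ≈ 0.0161.
So the probability of at least one match is 1 − 0.0161 = 0.9839.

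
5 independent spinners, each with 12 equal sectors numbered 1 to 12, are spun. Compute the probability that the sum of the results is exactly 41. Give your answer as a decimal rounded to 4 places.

There are 12^5 = 248832 equally likely outcomes.
The number of ordered 5-tuples from {1,…,12} summing to 41 is 7205.
P(sum = 41) = 7205/248832 ≈ 0.0290.

0.0290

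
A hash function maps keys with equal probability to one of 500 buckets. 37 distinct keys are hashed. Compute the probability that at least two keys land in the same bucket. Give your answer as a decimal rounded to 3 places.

0.745

It's easier to compute the probability that all 37 are distinct.
P(all distinct) = 500/500 · 499/500 · ··· · 464/500 ≈ 0.255.
So the probability of at least one match is 1 − 0.255 = 0.745.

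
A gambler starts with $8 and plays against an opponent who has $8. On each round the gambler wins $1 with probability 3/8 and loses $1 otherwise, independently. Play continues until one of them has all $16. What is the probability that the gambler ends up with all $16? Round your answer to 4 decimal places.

0.0165

Let r = q/p = (5/8)/(3/8) = 5/3. The recurrence P(i) = p·P(i+1) + q·P(i−1) with P(0)=0, P(16)=1 gives P(i) = (1 − r^i)/(1 − r^16).
P(8) = (1 − (5/3)^8) / (1 − (5/3)^16) = 6561/397186 ≈ 0.0165.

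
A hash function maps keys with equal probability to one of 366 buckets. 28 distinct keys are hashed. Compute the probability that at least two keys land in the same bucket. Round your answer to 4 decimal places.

It's easier to compute the probability that all 28 are distinct.
P(all distinct) = 366/366 · 365/366 · ··· · 339/366 ≈ 0.3466.
So the probability of at least one match is 1 − 0.3466 = 0.6534.

0.6534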